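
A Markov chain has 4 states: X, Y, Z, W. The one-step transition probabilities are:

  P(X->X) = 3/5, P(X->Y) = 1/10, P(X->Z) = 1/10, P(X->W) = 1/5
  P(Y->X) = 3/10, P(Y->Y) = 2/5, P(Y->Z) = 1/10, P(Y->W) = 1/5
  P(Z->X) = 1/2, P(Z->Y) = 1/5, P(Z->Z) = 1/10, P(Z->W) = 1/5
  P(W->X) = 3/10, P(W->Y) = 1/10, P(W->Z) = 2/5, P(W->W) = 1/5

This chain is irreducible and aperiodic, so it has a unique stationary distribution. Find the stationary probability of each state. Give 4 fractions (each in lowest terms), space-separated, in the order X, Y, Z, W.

Answer: 83/175 29/175 4/25 1/5

Derivation:
The stationary distribution satisfies pi = pi * P, i.e.:
  pi_X = 3/5*pi_X + 3/10*pi_Y + 1/2*pi_Z + 3/10*pi_W
  pi_Y = 1/10*pi_X + 2/5*pi_Y + 1/5*pi_Z + 1/10*pi_W
  pi_Z = 1/10*pi_X + 1/10*pi_Y + 1/10*pi_Z + 2/5*pi_W
  pi_W = 1/5*pi_X + 1/5*pi_Y + 1/5*pi_Z + 1/5*pi_W
with normalization: pi_X + pi_Y + pi_Z + pi_W = 1.

Using the first 3 balance equations plus normalization, the linear system A*pi = b is:
  [-2/5, 3/10, 1/2, 3/10] . pi = 0
  [1/10, -3/5, 1/5, 1/10] . pi = 0
  [1/10, 1/10, -9/10, 2/5] . pi = 0
  [1, 1, 1, 1] . pi = 1

Solving yields:
  pi_X = 83/175
  pi_Y = 29/175
  pi_Z = 4/25
  pi_W = 1/5

Verification (pi * P):
  83/175*3/5 + 29/175*3/10 + 4/25*1/2 + 1/5*3/10 = 83/175 = pi_X  (ok)
  83/175*1/10 + 29/175*2/5 + 4/25*1/5 + 1/5*1/10 = 29/175 = pi_Y  (ok)
  83/175*1/10 + 29/175*1/10 + 4/25*1/10 + 1/5*2/5 = 4/25 = pi_Z  (ok)
  83/175*1/5 + 29/175*1/5 + 4/25*1/5 + 1/5*1/5 = 1/5 = pi_W  (ok)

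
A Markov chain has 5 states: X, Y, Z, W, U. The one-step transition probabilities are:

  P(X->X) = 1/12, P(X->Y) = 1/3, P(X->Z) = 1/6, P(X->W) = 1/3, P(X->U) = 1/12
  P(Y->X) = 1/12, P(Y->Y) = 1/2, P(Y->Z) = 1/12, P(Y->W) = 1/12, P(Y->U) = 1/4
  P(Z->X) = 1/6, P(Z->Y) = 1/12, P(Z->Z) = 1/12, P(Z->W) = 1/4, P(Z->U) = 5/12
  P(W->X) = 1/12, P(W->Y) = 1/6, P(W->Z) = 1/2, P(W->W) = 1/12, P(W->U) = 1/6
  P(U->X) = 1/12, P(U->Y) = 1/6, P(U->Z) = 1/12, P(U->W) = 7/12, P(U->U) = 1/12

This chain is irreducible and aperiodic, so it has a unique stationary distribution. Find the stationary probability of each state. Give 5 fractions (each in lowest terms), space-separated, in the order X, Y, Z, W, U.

Answer: 1111/11166 5597/22332 361/1861 2743/11166 1565/7444

Derivation:
The stationary distribution satisfies pi = pi * P, i.e.:
  pi_X = 1/12*pi_X + 1/12*pi_Y + 1/6*pi_Z + 1/12*pi_W + 1/12*pi_U
  pi_Y = 1/3*pi_X + 1/2*pi_Y + 1/12*pi_Z + 1/6*pi_W + 1/6*pi_U
  pi_Z = 1/6*pi_X + 1/12*pi_Y + 1/12*pi_Z + 1/2*pi_W + 1/12*pi_U
  pi_W = 1/3*pi_X + 1/12*pi_Y + 1/4*pi_Z + 1/12*pi_W + 7/12*pi_U
  pi_U = 1/12*pi_X + 1/4*pi_Y + 5/12*pi_Z + 1/6*pi_W + 1/12*pi_U
with normalization: pi_X + pi_Y + pi_Z + pi_W + pi_U = 1.

Using the first 4 balance equations plus normalization, the linear system A*pi = b is:
  [-11/12, 1/12, 1/6, 1/12, 1/12] . pi = 0
  [1/3, -1/2, 1/12, 1/6, 1/6] . pi = 0
  [1/6, 1/12, -11/12, 1/2, 1/12] . pi = 0
  [1/3, 1/12, 1/4, -11/12, 7/12] . pi = 0
  [1, 1, 1, 1, 1] . pi = 1

Solving yields:
  pi_X = 1111/11166
  pi_Y = 5597/22332
  pi_Z = 361/1861
  pi_W = 2743/11166
  pi_U = 1565/7444

Verification (pi * P):
  1111/11166*1/12 + 5597/22332*1/12 + 361/1861*1/6 + 2743/11166*1/12 + 1565/7444*1/12 = 1111/11166 = pi_X  (ok)
  1111/11166*1/3 + 5597/22332*1/2 + 361/1861*1/12 + 2743/11166*1/6 + 1565/7444*1/6 = 5597/22332 = pi_Y  (ok)
  1111/11166*1/6 + 5597/22332*1/12 + 361/1861*1/12 + 2743/11166*1/2 + 1565/7444*1/12 = 361/1861 = pi_Z  (ok)
  1111/11166*1/3 + 5597/22332*1/12 + 361/1861*1/4 + 2743/11166*1/12 + 1565/7444*7/12 = 2743/11166 = pi_W  (ok)
  1111/11166*1/12 + 5597/22332*1/4 + 361/1861*5/12 + 2743/11166*1/6 + 1565/7444*1/12 = 1565/7444 = pi_U  (ok)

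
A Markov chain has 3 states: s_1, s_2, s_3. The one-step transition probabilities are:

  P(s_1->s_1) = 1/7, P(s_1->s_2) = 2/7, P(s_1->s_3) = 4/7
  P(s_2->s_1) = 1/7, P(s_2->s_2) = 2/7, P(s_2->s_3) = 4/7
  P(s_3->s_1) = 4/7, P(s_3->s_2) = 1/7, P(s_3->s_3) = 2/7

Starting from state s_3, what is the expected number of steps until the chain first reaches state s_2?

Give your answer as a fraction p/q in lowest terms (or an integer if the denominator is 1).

Let h_i = expected steps to first reach s_2 from state i.
Boundary: h_s_2 = 0.
First-step equations for the other states:
  h_s_1 = 1 + 1/7*h_s_1 + 2/7*h_s_2 + 4/7*h_s_3
  h_s_3 = 1 + 4/7*h_s_1 + 1/7*h_s_2 + 2/7*h_s_3

Substituting h_s_2 = 0 and rearranging gives the linear system (I - Q) h = 1:
  [6/7, -4/7] . (h_s_1, h_s_3) = 1
  [-4/7, 5/7] . (h_s_1, h_s_3) = 1

Solving yields:
  h_s_1 = 9/2
  h_s_3 = 5

Starting state is s_3, so the expected hitting time is h_s_3 = 5.

Answer: 5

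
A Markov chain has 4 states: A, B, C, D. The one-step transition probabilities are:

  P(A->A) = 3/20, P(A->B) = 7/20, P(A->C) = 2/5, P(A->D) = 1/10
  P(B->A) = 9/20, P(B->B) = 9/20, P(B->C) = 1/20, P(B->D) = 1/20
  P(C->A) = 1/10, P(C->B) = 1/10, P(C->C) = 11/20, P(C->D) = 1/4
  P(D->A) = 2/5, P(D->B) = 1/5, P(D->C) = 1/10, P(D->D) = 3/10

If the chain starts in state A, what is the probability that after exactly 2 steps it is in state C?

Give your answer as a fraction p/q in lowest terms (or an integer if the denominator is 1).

Computing P^2 by repeated multiplication:
P^1 =
  A: [3/20, 7/20, 2/5, 1/10]
  B: [9/20, 9/20, 1/20, 1/20]
  C: [1/10, 1/10, 11/20, 1/4]
  D: [2/5, 1/5, 1/10, 3/10]
P^2 =
  A: [13/50, 27/100, 123/400, 13/80]
  B: [59/200, 3/8, 47/200, 19/200]
  C: [43/200, 37/200, 149/400, 91/400]
  D: [7/25, 3/10, 51/200, 33/200]

(P^2)[A -> C] = 123/400

Answer: 123/400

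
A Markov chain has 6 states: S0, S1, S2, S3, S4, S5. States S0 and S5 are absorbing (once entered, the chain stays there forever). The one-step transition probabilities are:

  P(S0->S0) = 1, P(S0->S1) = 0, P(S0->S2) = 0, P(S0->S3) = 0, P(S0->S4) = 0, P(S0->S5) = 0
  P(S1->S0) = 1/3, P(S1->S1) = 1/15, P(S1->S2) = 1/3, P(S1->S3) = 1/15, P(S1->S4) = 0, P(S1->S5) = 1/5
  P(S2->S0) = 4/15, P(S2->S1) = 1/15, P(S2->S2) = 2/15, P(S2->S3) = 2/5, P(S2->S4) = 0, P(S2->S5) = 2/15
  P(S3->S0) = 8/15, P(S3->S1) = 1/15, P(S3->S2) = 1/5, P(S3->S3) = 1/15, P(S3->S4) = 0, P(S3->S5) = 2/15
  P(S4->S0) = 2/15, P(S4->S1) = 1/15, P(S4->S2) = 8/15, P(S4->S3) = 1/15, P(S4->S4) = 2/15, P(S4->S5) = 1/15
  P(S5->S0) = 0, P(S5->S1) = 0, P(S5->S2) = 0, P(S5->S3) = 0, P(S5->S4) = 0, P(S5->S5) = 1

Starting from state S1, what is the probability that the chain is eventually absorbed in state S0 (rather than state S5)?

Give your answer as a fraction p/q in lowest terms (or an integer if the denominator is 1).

Let a_i = P(absorbed in S0 | start in state i).
Boundary conditions: a_S0 = 1, a_S5 = 0.
For each transient state i, a_i = sum_j P(i->j) * a_j:
  a_S1 = 1/3*a_S0 + 1/15*a_S1 + 1/3*a_S2 + 1/15*a_S3 + 0*a_S4 + 1/5*a_S5
  a_S2 = 4/15*a_S0 + 1/15*a_S1 + 2/15*a_S2 + 2/5*a_S3 + 0*a_S4 + 2/15*a_S5
  a_S3 = 8/15*a_S0 + 1/15*a_S1 + 1/5*a_S2 + 1/15*a_S3 + 0*a_S4 + 2/15*a_S5
  a_S4 = 2/15*a_S0 + 1/15*a_S1 + 8/15*a_S2 + 1/15*a_S3 + 2/15*a_S4 + 1/15*a_S5

Substituting a_S0 = 1 and a_S5 = 0, rearrange to (I - Q) a = r where r[i] = P(i -> S0):
  [14/15, -1/3, -1/15, 0] . (a_S1, a_S2, a_S3, a_S4) = 1/3
  [-1/15, 13/15, -2/5, 0] . (a_S1, a_S2, a_S3, a_S4) = 4/15
  [-1/15, -1/5, 14/15, 0] . (a_S1, a_S2, a_S3, a_S4) = 8/15
  [-1/15, -8/15, -1/15, 13/15] . (a_S1, a_S2, a_S3, a_S4) = 2/15

Solving yields:
  a_S1 = 364/545
  a_S2 = 78/109
  a_S3 = 421/545
  a_S4 = 999/1417

Starting state is S1, so the absorption probability is a_S1 = 364/545.

Answer: 364/545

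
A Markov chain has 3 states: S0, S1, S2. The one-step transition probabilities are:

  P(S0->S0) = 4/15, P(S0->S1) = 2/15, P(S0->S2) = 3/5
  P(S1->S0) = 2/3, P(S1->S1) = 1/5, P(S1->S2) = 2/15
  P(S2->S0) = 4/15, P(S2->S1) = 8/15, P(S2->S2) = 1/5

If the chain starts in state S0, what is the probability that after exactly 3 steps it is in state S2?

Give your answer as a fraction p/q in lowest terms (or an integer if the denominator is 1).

Answer: 1021/3375

Derivation:
Computing P^3 by repeated multiplication:
P^1 =
  S0: [4/15, 2/15, 3/5]
  S1: [2/3, 1/5, 2/15]
  S2: [4/15, 8/15, 1/5]
P^2 =
  S0: [8/25, 86/225, 67/225]
  S1: [26/75, 1/5, 34/75]
  S2: [12/25, 56/225, 61/225]
P^3 =
  S0: [472/1125, 938/3375, 1021/3375]
  S1: [26/75, 41/125, 122/375]
  S2: [412/1125, 872/3375, 1267/3375]

(P^3)[S0 -> S2] = 1021/3375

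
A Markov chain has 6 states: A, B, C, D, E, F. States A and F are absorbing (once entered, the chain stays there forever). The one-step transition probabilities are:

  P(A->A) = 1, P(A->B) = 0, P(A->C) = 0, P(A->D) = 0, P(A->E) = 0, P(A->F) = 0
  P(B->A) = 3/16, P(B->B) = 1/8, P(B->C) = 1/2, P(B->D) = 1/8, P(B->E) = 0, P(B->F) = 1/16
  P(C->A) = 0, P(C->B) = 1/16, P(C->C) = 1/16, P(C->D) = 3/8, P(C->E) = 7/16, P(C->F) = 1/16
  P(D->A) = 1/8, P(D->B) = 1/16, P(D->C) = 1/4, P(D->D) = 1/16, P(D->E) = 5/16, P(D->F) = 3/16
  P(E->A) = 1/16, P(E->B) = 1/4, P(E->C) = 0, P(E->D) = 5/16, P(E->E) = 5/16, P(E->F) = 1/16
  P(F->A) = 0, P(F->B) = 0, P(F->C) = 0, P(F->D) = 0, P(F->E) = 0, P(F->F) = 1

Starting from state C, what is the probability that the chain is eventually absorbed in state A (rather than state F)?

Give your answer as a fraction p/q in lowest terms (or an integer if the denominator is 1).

Answer: 7213/16254

Derivation:
Let a_i = P(absorbed in A | start in state i).
Boundary conditions: a_A = 1, a_F = 0.
For each transient state i, a_i = sum_j P(i->j) * a_j:
  a_B = 3/16*a_A + 1/8*a_B + 1/2*a_C + 1/8*a_D + 0*a_E + 1/16*a_F
  a_C = 0*a_A + 1/16*a_B + 1/16*a_C + 3/8*a_D + 7/16*a_E + 1/16*a_F
  a_D = 1/8*a_A + 1/16*a_B + 1/4*a_C + 1/16*a_D + 5/16*a_E + 3/16*a_F
  a_E = 1/16*a_A + 1/4*a_B + 0*a_C + 5/16*a_D + 5/16*a_E + 1/16*a_F

Substituting a_A = 1 and a_F = 0, rearrange to (I - Q) a = r where r[i] = P(i -> A):
  [7/8, -1/2, -1/8, 0] . (a_B, a_C, a_D, a_E) = 3/16
  [-1/16, 15/16, -3/8, -7/16] . (a_B, a_C, a_D, a_E) = 0
  [-1/16, -1/4, 15/16, -5/16] . (a_B, a_C, a_D, a_E) = 1/8
  [-1/4, 0, -5/16, 11/16] . (a_B, a_C, a_D, a_E) = 1/16

Solving yields:
  a_B = 4325/8127
  a_C = 7213/16254
  a_D = 271/602
  a_E = 7949/16254

Starting state is C, so the absorption probability is a_C = 7213/16254.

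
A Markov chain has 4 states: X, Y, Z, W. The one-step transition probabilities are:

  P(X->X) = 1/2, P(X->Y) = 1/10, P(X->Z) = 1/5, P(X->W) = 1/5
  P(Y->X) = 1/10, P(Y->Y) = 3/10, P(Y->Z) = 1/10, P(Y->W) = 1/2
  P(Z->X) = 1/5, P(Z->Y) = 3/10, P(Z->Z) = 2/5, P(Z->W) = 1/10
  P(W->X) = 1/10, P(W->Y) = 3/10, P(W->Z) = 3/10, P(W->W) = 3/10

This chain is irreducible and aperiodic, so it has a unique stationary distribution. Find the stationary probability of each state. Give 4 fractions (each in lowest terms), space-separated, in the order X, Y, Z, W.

The stationary distribution satisfies pi = pi * P, i.e.:
  pi_X = 1/2*pi_X + 1/10*pi_Y + 1/5*pi_Z + 1/10*pi_W
  pi_Y = 1/10*pi_X + 3/10*pi_Y + 3/10*pi_Z + 3/10*pi_W
  pi_Z = 1/5*pi_X + 1/10*pi_Y + 2/5*pi_Z + 3/10*pi_W
  pi_W = 1/5*pi_X + 1/2*pi_Y + 1/10*pi_Z + 3/10*pi_W
with normalization: pi_X + pi_Y + pi_Z + pi_W = 1.

Using the first 3 balance equations plus normalization, the linear system A*pi = b is:
  [-1/2, 1/10, 1/5, 1/10] . pi = 0
  [1/10, -7/10, 3/10, 3/10] . pi = 0
  [1/5, 1/10, -3/5, 3/10] . pi = 0
  [1, 1, 1, 1] . pi = 1

Solving yields:
  pi_X = 19/91
  pi_Y = 47/182
  pi_Z = 23/91
  pi_W = 51/182

Verification (pi * P):
  19/91*1/2 + 47/182*1/10 + 23/91*1/5 + 51/182*1/10 = 19/91 = pi_X  (ok)
  19/91*1/10 + 47/182*3/10 + 23/91*3/10 + 51/182*3/10 = 47/182 = pi_Y  (ok)
  19/91*1/5 + 47/182*1/10 + 23/91*2/5 + 51/182*3/10 = 23/91 = pi_Z  (ok)
  19/91*1/5 + 47/182*1/2 + 23/91*1/10 + 51/182*3/10 = 51/182 = pi_W  (ok)

Answer: 19/91 47/182 23/91 51/182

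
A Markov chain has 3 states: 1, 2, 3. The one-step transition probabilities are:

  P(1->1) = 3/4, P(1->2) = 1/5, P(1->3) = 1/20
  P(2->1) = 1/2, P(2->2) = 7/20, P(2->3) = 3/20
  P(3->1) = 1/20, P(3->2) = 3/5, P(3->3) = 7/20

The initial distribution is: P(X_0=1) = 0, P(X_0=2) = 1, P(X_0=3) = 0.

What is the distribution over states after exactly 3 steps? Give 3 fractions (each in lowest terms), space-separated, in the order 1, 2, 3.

Answer: 4647/8000 2391/8000 481/4000

Derivation:
Propagating the distribution step by step (d_{t+1} = d_t * P):
d_0 = (1=0, 2=1, 3=0)
  d_1[1] = 0*3/4 + 1*1/2 + 0*1/20 = 1/2
  d_1[2] = 0*1/5 + 1*7/20 + 0*3/5 = 7/20
  d_1[3] = 0*1/20 + 1*3/20 + 0*7/20 = 3/20
d_1 = (1=1/2, 2=7/20, 3=3/20)
  d_2[1] = 1/2*3/4 + 7/20*1/2 + 3/20*1/20 = 223/400
  d_2[2] = 1/2*1/5 + 7/20*7/20 + 3/20*3/5 = 5/16
  d_2[3] = 1/2*1/20 + 7/20*3/20 + 3/20*7/20 = 13/100
d_2 = (1=223/400, 2=5/16, 3=13/100)
  d_3[1] = 223/400*3/4 + 5/16*1/2 + 13/100*1/20 = 4647/8000
  d_3[2] = 223/400*1/5 + 5/16*7/20 + 13/100*3/5 = 2391/8000
  d_3[3] = 223/400*1/20 + 5/16*3/20 + 13/100*7/20 = 481/4000
d_3 = (1=4647/8000, 2=2391/8000, 3=481/4000)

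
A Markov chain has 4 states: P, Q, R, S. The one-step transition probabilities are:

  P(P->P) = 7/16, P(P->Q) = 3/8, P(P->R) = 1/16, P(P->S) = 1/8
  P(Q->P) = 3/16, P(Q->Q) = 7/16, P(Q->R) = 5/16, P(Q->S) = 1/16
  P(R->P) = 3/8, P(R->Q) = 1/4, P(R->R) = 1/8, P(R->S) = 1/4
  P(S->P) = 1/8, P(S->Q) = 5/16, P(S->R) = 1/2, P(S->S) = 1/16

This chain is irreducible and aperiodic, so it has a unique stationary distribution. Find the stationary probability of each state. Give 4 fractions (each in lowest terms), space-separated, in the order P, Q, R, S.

Answer: 110/373 676/1865 411/1865 228/1865

Derivation:
The stationary distribution satisfies pi = pi * P, i.e.:
  pi_P = 7/16*pi_P + 3/16*pi_Q + 3/8*pi_R + 1/8*pi_S
  pi_Q = 3/8*pi_P + 7/16*pi_Q + 1/4*pi_R + 5/16*pi_S
  pi_R = 1/16*pi_P + 5/16*pi_Q + 1/8*pi_R + 1/2*pi_S
  pi_S = 1/8*pi_P + 1/16*pi_Q + 1/4*pi_R + 1/16*pi_S
with normalization: pi_P + pi_Q + pi_R + pi_S = 1.

Using the first 3 balance equations plus normalization, the linear system A*pi = b is:
  [-9/16, 3/16, 3/8, 1/8] . pi = 0
  [3/8, -9/16, 1/4, 5/16] . pi = 0
  [1/16, 5/16, -7/8, 1/2] . pi = 0
  [1, 1, 1, 1] . pi = 1

Solving yields:
  pi_P = 110/373
  pi_Q = 676/1865
  pi_R = 411/1865
  pi_S = 228/1865

Verification (pi * P):
  110/373*7/16 + 676/1865*3/16 + 411/1865*3/8 + 228/1865*1/8 = 110/373 = pi_P  (ok)
  110/373*3/8 + 676/1865*7/16 + 411/1865*1/4 + 228/1865*5/16 = 676/1865 = pi_Q  (ok)
  110/373*1/16 + 676/1865*5/16 + 411/1865*1/8 + 228/1865*1/2 = 411/1865 = pi_R  (ok)
  110/373*1/8 + 676/1865*1/16 + 411/1865*1/4 + 228/1865*1/16 = 228/1865 = pi_S  (ok)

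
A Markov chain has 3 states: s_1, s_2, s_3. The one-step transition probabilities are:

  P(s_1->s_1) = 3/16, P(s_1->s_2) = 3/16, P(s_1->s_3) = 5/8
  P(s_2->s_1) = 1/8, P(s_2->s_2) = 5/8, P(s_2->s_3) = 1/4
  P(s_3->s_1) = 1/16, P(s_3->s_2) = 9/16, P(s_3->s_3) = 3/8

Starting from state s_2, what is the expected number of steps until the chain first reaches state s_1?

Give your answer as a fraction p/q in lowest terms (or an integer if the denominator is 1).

Answer: 28/3

Derivation:
Let h_i = expected steps to first reach s_1 from state i.
Boundary: h_s_1 = 0.
First-step equations for the other states:
  h_s_2 = 1 + 1/8*h_s_1 + 5/8*h_s_2 + 1/4*h_s_3
  h_s_3 = 1 + 1/16*h_s_1 + 9/16*h_s_2 + 3/8*h_s_3

Substituting h_s_1 = 0 and rearranging gives the linear system (I - Q) h = 1:
  [3/8, -1/4] . (h_s_2, h_s_3) = 1
  [-9/16, 5/8] . (h_s_2, h_s_3) = 1

Solving yields:
  h_s_2 = 28/3
  h_s_3 = 10

Starting state is s_2, so the expected hitting time is h_s_2 = 28/3.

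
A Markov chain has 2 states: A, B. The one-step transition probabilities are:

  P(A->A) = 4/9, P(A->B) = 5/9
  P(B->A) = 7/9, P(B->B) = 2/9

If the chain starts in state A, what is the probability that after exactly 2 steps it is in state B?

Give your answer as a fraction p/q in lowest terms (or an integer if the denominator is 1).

Computing P^2 by repeated multiplication:
P^1 =
  A: [4/9, 5/9]
  B: [7/9, 2/9]
P^2 =
  A: [17/27, 10/27]
  B: [14/27, 13/27]

(P^2)[A -> B] = 10/27

Answer: 10/27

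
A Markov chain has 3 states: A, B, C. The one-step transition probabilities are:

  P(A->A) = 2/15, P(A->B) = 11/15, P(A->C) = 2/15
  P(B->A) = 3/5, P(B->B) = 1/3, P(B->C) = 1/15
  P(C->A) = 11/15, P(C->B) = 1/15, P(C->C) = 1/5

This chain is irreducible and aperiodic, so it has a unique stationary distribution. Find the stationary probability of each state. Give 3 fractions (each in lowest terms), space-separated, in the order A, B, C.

Answer: 119/284 67/142 31/284

Derivation:
The stationary distribution satisfies pi = pi * P, i.e.:
  pi_A = 2/15*pi_A + 3/5*pi_B + 11/15*pi_C
  pi_B = 11/15*pi_A + 1/3*pi_B + 1/15*pi_C
  pi_C = 2/15*pi_A + 1/15*pi_B + 1/5*pi_C
with normalization: pi_A + pi_B + pi_C = 1.

Using the first 2 balance equations plus normalization, the linear system A*pi = b is:
  [-13/15, 3/5, 11/15] . pi = 0
  [11/15, -2/3, 1/15] . pi = 0
  [1, 1, 1] . pi = 1

Solving yields:
  pi_A = 119/284
  pi_B = 67/142
  pi_C = 31/284

Verification (pi * P):
  119/284*2/15 + 67/142*3/5 + 31/284*11/15 = 119/284 = pi_A  (ok)
  119/284*11/15 + 67/142*1/3 + 31/284*1/15 = 67/142 = pi_B  (ok)
  119/284*2/15 + 67/142*1/15 + 31/284*1/5 = 31/284 = pi_C  (ok)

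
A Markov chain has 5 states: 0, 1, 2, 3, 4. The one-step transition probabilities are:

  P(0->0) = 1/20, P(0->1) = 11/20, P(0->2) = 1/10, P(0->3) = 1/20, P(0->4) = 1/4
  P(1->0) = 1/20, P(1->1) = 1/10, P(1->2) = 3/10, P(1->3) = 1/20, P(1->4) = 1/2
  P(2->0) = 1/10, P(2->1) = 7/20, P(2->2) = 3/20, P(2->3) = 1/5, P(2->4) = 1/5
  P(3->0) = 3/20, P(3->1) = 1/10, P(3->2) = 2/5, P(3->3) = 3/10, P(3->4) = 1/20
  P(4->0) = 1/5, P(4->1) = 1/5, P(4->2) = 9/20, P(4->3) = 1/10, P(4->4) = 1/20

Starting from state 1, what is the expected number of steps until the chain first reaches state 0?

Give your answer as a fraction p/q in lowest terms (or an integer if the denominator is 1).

Let h_i = expected steps to first reach 0 from state i.
Boundary: h_0 = 0.
First-step equations for the other states:
  h_1 = 1 + 1/20*h_0 + 1/10*h_1 + 3/10*h_2 + 1/20*h_3 + 1/2*h_4
  h_2 = 1 + 1/10*h_0 + 7/20*h_1 + 3/20*h_2 + 1/5*h_3 + 1/5*h_4
  h_3 = 1 + 3/20*h_0 + 1/10*h_1 + 2/5*h_2 + 3/10*h_3 + 1/20*h_4
  h_4 = 1 + 1/5*h_0 + 1/5*h_1 + 9/20*h_2 + 1/10*h_3 + 1/20*h_4

Substituting h_0 = 0 and rearranging gives the linear system (I - Q) h = 1:
  [9/10, -3/10, -1/20, -1/2] . (h_1, h_2, h_3, h_4) = 1
  [-7/20, 17/20, -1/5, -1/5] . (h_1, h_2, h_3, h_4) = 1
  [-1/10, -2/5, 7/10, -1/20] . (h_1, h_2, h_3, h_4) = 1
  [-1/5, -9/20, -1/10, 19/20] . (h_1, h_2, h_3, h_4) = 1

Solving yields:
  h_1 = 13868/1597
  h_2 = 13528/1597
  h_3 = 12876/1597
  h_4 = 12364/1597

Starting state is 1, so the expected hitting time is h_1 = 13868/1597.

Answer: 13868/1597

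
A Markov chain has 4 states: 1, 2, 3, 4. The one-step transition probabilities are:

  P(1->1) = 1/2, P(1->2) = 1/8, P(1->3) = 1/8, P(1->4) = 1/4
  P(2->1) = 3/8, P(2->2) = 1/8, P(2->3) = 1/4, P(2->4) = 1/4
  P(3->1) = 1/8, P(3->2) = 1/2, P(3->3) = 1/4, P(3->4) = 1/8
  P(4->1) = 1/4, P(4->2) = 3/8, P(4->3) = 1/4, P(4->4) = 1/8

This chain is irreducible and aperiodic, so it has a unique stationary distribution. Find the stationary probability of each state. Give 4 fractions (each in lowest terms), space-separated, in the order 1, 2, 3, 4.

The stationary distribution satisfies pi = pi * P, i.e.:
  pi_1 = 1/2*pi_1 + 3/8*pi_2 + 1/8*pi_3 + 1/4*pi_4
  pi_2 = 1/8*pi_1 + 1/8*pi_2 + 1/2*pi_3 + 3/8*pi_4
  pi_3 = 1/8*pi_1 + 1/4*pi_2 + 1/4*pi_3 + 1/4*pi_4
  pi_4 = 1/4*pi_1 + 1/4*pi_2 + 1/8*pi_3 + 1/8*pi_4
with normalization: pi_1 + pi_2 + pi_3 + pi_4 = 1.

Using the first 3 balance equations plus normalization, the linear system A*pi = b is:
  [-1/2, 3/8, 1/8, 1/4] . pi = 0
  [1/8, -7/8, 1/2, 3/8] . pi = 0
  [1/8, 1/4, -3/4, 1/4] . pi = 0
  [1, 1, 1, 1] . pi = 1

Solving yields:
  pi_1 = 166/487
  pi_2 = 123/487
  pi_3 = 101/487
  pi_4 = 97/487

Verification (pi * P):
  166/487*1/2 + 123/487*3/8 + 101/487*1/8 + 97/487*1/4 = 166/487 = pi_1  (ok)
  166/487*1/8 + 123/487*1/8 + 101/487*1/2 + 97/487*3/8 = 123/487 = pi_2  (ok)
  166/487*1/8 + 123/487*1/4 + 101/487*1/4 + 97/487*1/4 = 101/487 = pi_3  (ok)
  166/487*1/4 + 123/487*1/4 + 101/487*1/8 + 97/487*1/8 = 97/487 = pi_4  (ok)

Answer: 166/487 123/487 101/487 97/487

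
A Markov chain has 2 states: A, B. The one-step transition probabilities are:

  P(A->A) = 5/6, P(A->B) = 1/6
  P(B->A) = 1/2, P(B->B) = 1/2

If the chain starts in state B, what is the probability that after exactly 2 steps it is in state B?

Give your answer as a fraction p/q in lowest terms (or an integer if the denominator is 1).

Computing P^2 by repeated multiplication:
P^1 =
  A: [5/6, 1/6]
  B: [1/2, 1/2]
P^2 =
  A: [7/9, 2/9]
  B: [2/3, 1/3]

(P^2)[B -> B] = 1/3

Answer: 1/3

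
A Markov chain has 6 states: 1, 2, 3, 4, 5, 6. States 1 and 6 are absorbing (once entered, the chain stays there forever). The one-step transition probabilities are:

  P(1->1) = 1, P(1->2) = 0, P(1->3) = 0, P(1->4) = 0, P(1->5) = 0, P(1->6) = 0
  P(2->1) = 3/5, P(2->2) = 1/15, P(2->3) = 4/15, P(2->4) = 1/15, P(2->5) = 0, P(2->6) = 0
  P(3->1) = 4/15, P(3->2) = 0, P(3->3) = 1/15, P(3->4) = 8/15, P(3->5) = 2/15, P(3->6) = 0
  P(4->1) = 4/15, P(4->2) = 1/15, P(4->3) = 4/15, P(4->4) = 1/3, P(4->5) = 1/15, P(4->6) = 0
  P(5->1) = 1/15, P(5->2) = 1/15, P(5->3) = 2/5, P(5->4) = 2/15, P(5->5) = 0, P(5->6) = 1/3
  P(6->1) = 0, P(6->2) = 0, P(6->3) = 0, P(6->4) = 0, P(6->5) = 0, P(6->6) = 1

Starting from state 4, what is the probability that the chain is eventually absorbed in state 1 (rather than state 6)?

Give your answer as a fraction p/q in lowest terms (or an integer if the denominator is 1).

Answer: 4326/4721

Derivation:
Let a_i = P(absorbed in 1 | start in state i).
Boundary conditions: a_1 = 1, a_6 = 0.
For each transient state i, a_i = sum_j P(i->j) * a_j:
  a_2 = 3/5*a_1 + 1/15*a_2 + 4/15*a_3 + 1/15*a_4 + 0*a_5 + 0*a_6
  a_3 = 4/15*a_1 + 0*a_2 + 1/15*a_3 + 8/15*a_4 + 2/15*a_5 + 0*a_6
  a_4 = 4/15*a_1 + 1/15*a_2 + 4/15*a_3 + 1/3*a_4 + 1/15*a_5 + 0*a_6
  a_5 = 1/15*a_1 + 1/15*a_2 + 2/5*a_3 + 2/15*a_4 + 0*a_5 + 1/3*a_6

Substituting a_1 = 1 and a_6 = 0, rearrange to (I - Q) a = r where r[i] = P(i -> 1):
  [14/15, -4/15, -1/15, 0] . (a_2, a_3, a_4, a_5) = 3/5
  [0, 14/15, -8/15, -2/15] . (a_2, a_3, a_4, a_5) = 4/15
  [-1/15, -4/15, 2/3, -1/15] . (a_2, a_3, a_4, a_5) = 4/15
  [-1/15, -2/5, -2/15, 1] . (a_2, a_3, a_4, a_5) = 1/15

Solving yields:
  a_2 = 9107/9442
  a_3 = 8467/9442
  a_4 = 4326/4721
  a_5 = 5777/9442

Starting state is 4, so the absorption probability is a_4 = 4326/4721.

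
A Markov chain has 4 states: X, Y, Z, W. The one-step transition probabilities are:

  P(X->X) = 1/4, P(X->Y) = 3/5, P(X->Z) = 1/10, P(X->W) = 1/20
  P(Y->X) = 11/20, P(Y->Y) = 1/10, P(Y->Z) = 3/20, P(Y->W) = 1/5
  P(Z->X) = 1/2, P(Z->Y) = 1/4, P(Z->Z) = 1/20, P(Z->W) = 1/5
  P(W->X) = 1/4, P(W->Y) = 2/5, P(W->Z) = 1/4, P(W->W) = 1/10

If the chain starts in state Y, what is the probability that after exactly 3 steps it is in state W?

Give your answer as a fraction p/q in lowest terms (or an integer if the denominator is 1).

Computing P^3 by repeated multiplication:
P^1 =
  X: [1/4, 3/5, 1/10, 1/20]
  Y: [11/20, 1/10, 3/20, 1/5]
  Z: [1/2, 1/4, 1/20, 1/5]
  W: [1/4, 2/5, 1/4, 1/10]
P^2 =
  X: [91/200, 51/200, 53/400, 63/400]
  Y: [127/400, 183/400, 51/400, 39/400]
  Z: [27/80, 167/400, 7/50, 21/200]
  W: [173/400, 117/400, 49/400, 61/400]
P^3 =
  X: [2877/8000, 3157/8000, 519/4000, 29/250]
  Y: [3353/8000, 2457/8000, 1049/8000, 1141/8000]
  Z: [1641/4000, 257/800, 1037/8000, 1111/8000]
  W: [2947/8000, 3043/8000, 1051/8000, 959/8000]

(P^3)[Y -> W] = 1141/8000

Answer: 1141/8000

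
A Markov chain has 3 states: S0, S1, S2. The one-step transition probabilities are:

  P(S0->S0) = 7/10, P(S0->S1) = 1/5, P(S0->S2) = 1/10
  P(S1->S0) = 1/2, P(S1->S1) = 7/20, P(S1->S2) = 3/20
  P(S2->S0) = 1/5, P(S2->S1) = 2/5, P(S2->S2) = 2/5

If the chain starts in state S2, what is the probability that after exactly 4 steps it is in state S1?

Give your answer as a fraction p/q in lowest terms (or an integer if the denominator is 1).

Answer: 5653/20000

Derivation:
Computing P^4 by repeated multiplication:
P^1 =
  S0: [7/10, 1/5, 1/10]
  S1: [1/2, 7/20, 3/20]
  S2: [1/5, 2/5, 2/5]
P^2 =
  S0: [61/100, 1/4, 7/50]
  S1: [111/200, 113/400, 13/80]
  S2: [21/50, 17/50, 6/25]
P^3 =
  S0: [29/50, 531/2000, 309/2000]
  S1: [2249/4000, 2199/8000, 1303/8000]
  S2: [64/125, 299/1000, 189/1000]
P^4 =
  S0: [11393/20000, 10829/40000, 1277/8000]
  S1: [45087/80000, 43809/160000, 26017/160000]
  S2: [5457/10000, 5653/20000, 3433/20000]

(P^4)[S2 -> S1] = 5653/20000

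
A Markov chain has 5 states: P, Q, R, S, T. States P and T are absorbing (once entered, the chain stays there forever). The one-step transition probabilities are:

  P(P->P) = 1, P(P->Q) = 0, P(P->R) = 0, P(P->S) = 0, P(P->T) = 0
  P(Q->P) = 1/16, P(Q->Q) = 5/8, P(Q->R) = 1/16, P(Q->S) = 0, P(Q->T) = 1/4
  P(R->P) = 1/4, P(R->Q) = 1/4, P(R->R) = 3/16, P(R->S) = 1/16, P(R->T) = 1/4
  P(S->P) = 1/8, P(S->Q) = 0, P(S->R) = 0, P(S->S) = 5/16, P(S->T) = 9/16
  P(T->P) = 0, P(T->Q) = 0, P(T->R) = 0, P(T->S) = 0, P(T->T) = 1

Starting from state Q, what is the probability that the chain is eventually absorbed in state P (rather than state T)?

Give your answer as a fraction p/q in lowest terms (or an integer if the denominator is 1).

Let a_i = P(absorbed in P | start in state i).
Boundary conditions: a_P = 1, a_T = 0.
For each transient state i, a_i = sum_j P(i->j) * a_j:
  a_Q = 1/16*a_P + 5/8*a_Q + 1/16*a_R + 0*a_S + 1/4*a_T
  a_R = 1/4*a_P + 1/4*a_Q + 3/16*a_R + 1/16*a_S + 1/4*a_T
  a_S = 1/8*a_P + 0*a_Q + 0*a_R + 5/16*a_S + 9/16*a_T

Substituting a_P = 1 and a_T = 0, rearrange to (I - Q) a = r where r[i] = P(i -> P):
  [3/8, -1/16, 0] . (a_Q, a_R, a_S) = 1/16
  [-1/4, 13/16, -1/16] . (a_Q, a_R, a_S) = 1/4
  [0, 0, 11/16] . (a_Q, a_R, a_S) = 1/8

Solving yields:
  a_Q = 189/814
  a_R = 160/407
  a_S = 2/11

Starting state is Q, so the absorption probability is a_Q = 189/814.

Answer: 189/814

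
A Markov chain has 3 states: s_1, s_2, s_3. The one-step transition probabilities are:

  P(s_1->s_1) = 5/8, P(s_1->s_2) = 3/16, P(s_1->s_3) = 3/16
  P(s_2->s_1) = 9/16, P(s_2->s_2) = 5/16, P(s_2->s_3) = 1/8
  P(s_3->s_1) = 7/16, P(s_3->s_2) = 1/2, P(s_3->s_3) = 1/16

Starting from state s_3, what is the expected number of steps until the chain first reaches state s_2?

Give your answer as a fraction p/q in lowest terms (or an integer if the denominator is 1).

Answer: 208/69

Derivation:
Let h_i = expected steps to first reach s_2 from state i.
Boundary: h_s_2 = 0.
First-step equations for the other states:
  h_s_1 = 1 + 5/8*h_s_1 + 3/16*h_s_2 + 3/16*h_s_3
  h_s_3 = 1 + 7/16*h_s_1 + 1/2*h_s_2 + 1/16*h_s_3

Substituting h_s_2 = 0 and rearranging gives the linear system (I - Q) h = 1:
  [3/8, -3/16] . (h_s_1, h_s_3) = 1
  [-7/16, 15/16] . (h_s_1, h_s_3) = 1

Solving yields:
  h_s_1 = 96/23
  h_s_3 = 208/69

Starting state is s_3, so the expected hitting time is h_s_3 = 208/69.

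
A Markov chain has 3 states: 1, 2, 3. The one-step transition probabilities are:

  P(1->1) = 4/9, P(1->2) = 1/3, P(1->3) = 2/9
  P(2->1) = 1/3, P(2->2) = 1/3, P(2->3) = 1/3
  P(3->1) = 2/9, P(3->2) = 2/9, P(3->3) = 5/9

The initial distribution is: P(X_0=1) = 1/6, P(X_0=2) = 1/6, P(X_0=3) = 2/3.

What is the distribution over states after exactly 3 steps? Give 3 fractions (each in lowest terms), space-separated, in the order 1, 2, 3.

Answer: 157/486 1261/4374 850/2187

Derivation:
Propagating the distribution step by step (d_{t+1} = d_t * P):
d_0 = (1=1/6, 2=1/6, 3=2/3)
  d_1[1] = 1/6*4/9 + 1/6*1/3 + 2/3*2/9 = 5/18
  d_1[2] = 1/6*1/3 + 1/6*1/3 + 2/3*2/9 = 7/27
  d_1[3] = 1/6*2/9 + 1/6*1/3 + 2/3*5/9 = 25/54
d_1 = (1=5/18, 2=7/27, 3=25/54)
  d_2[1] = 5/18*4/9 + 7/27*1/3 + 25/54*2/9 = 76/243
  d_2[2] = 5/18*1/3 + 7/27*1/3 + 25/54*2/9 = 137/486
  d_2[3] = 5/18*2/9 + 7/27*1/3 + 25/54*5/9 = 197/486
d_2 = (1=76/243, 2=137/486, 3=197/486)
  d_3[1] = 76/243*4/9 + 137/486*1/3 + 197/486*2/9 = 157/486
  d_3[2] = 76/243*1/3 + 137/486*1/3 + 197/486*2/9 = 1261/4374
  d_3[3] = 76/243*2/9 + 137/486*1/3 + 197/486*5/9 = 850/2187
d_3 = (1=157/486, 2=1261/4374, 3=850/2187)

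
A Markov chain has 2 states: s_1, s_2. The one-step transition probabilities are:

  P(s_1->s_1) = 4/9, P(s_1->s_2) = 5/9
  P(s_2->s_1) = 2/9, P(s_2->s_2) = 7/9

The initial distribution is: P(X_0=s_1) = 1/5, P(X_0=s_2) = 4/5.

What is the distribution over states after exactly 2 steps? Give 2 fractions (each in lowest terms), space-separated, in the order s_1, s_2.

Propagating the distribution step by step (d_{t+1} = d_t * P):
d_0 = (s_1=1/5, s_2=4/5)
  d_1[s_1] = 1/5*4/9 + 4/5*2/9 = 4/15
  d_1[s_2] = 1/5*5/9 + 4/5*7/9 = 11/15
d_1 = (s_1=4/15, s_2=11/15)
  d_2[s_1] = 4/15*4/9 + 11/15*2/9 = 38/135
  d_2[s_2] = 4/15*5/9 + 11/15*7/9 = 97/135
d_2 = (s_1=38/135, s_2=97/135)

Answer: 38/135 97/135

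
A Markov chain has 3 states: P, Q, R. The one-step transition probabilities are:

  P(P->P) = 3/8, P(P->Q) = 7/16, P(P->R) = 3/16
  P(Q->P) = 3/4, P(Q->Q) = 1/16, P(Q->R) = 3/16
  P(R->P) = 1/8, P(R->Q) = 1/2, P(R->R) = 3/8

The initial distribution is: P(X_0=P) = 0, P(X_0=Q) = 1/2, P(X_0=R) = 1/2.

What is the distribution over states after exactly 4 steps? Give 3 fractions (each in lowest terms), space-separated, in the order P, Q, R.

Propagating the distribution step by step (d_{t+1} = d_t * P):
d_0 = (P=0, Q=1/2, R=1/2)
  d_1[P] = 0*3/8 + 1/2*3/4 + 1/2*1/8 = 7/16
  d_1[Q] = 0*7/16 + 1/2*1/16 + 1/2*1/2 = 9/32
  d_1[R] = 0*3/16 + 1/2*3/16 + 1/2*3/8 = 9/32
d_1 = (P=7/16, Q=9/32, R=9/32)
  d_2[P] = 7/16*3/8 + 9/32*3/4 + 9/32*1/8 = 105/256
  d_2[Q] = 7/16*7/16 + 9/32*1/16 + 9/32*1/2 = 179/512
  d_2[R] = 7/16*3/16 + 9/32*3/16 + 9/32*3/8 = 123/512
d_2 = (P=105/256, Q=179/512, R=123/512)
  d_3[P] = 105/256*3/8 + 179/512*3/4 + 123/512*1/8 = 1827/4096
  d_3[Q] = 105/256*7/16 + 179/512*1/16 + 123/512*1/2 = 2633/8192
  d_3[R] = 105/256*3/16 + 179/512*3/16 + 123/512*3/8 = 1905/8192
d_3 = (P=1827/4096, Q=2633/8192, R=1905/8192)
  d_4[P] = 1827/4096*3/8 + 2633/8192*3/4 + 1905/8192*1/8 = 28665/65536
  d_4[Q] = 1827/4096*7/16 + 2633/8192*1/16 + 1905/8192*1/2 = 43451/131072
  d_4[R] = 1827/4096*3/16 + 2633/8192*3/16 + 1905/8192*3/8 = 30291/131072
d_4 = (P=28665/65536, Q=43451/131072, R=30291/131072)

Answer: 28665/65536 43451/131072 30291/131072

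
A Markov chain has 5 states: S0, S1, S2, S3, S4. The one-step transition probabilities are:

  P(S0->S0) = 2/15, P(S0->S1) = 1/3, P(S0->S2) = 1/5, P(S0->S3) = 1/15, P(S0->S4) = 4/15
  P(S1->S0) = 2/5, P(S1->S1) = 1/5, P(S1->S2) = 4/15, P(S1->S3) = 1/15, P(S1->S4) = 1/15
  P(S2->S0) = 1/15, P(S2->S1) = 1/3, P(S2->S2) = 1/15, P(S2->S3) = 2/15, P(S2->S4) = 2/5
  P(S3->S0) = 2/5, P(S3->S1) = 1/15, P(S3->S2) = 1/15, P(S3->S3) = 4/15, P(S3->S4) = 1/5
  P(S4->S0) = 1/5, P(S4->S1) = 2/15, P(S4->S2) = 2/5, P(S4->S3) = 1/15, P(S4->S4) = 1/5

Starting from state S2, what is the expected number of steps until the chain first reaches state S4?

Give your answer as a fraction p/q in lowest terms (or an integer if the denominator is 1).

Let h_i = expected steps to first reach S4 from state i.
Boundary: h_S4 = 0.
First-step equations for the other states:
  h_S0 = 1 + 2/15*h_S0 + 1/3*h_S1 + 1/5*h_S2 + 1/15*h_S3 + 4/15*h_S4
  h_S1 = 1 + 2/5*h_S0 + 1/5*h_S1 + 4/15*h_S2 + 1/15*h_S3 + 1/15*h_S4
  h_S2 = 1 + 1/15*h_S0 + 1/3*h_S1 + 1/15*h_S2 + 2/15*h_S3 + 2/5*h_S4
  h_S3 = 1 + 2/5*h_S0 + 1/15*h_S1 + 1/15*h_S2 + 4/15*h_S3 + 1/5*h_S4

Substituting h_S4 = 0 and rearranging gives the linear system (I - Q) h = 1:
  [13/15, -1/3, -1/5, -1/15] . (h_S0, h_S1, h_S2, h_S3) = 1
  [-2/5, 4/5, -4/15, -1/15] . (h_S0, h_S1, h_S2, h_S3) = 1
  [-1/15, -1/3, 14/15, -2/15] . (h_S0, h_S1, h_S2, h_S3) = 1
  [-2/5, -1/15, -1/15, 11/15] . (h_S0, h_S1, h_S2, h_S3) = 1

Solving yields:
  h_S0 = 52590/12097
  h_S1 = 61515/12097
  h_S2 = 46545/12097
  h_S3 = 55005/12097

Starting state is S2, so the expected hitting time is h_S2 = 46545/12097.

Answer: 46545/12097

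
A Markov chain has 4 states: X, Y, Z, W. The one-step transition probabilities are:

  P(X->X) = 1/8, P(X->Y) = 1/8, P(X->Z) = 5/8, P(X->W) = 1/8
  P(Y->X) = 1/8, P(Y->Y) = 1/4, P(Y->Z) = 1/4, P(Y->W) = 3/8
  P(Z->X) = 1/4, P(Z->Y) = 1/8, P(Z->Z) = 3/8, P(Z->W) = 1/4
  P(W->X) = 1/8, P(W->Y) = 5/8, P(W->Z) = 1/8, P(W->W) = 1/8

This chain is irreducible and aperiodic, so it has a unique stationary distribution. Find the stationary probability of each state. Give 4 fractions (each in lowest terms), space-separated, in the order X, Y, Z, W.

The stationary distribution satisfies pi = pi * P, i.e.:
  pi_X = 1/8*pi_X + 1/8*pi_Y + 1/4*pi_Z + 1/8*pi_W
  pi_Y = 1/8*pi_X + 1/4*pi_Y + 1/8*pi_Z + 5/8*pi_W
  pi_Z = 5/8*pi_X + 1/4*pi_Y + 3/8*pi_Z + 1/8*pi_W
  pi_W = 1/8*pi_X + 3/8*pi_Y + 1/4*pi_Z + 1/8*pi_W
with normalization: pi_X + pi_Y + pi_Z + pi_W = 1.

Using the first 3 balance equations plus normalization, the linear system A*pi = b is:
  [-7/8, 1/8, 1/4, 1/8] . pi = 0
  [1/8, -3/4, 1/8, 5/8] . pi = 0
  [5/8, 1/4, -5/8, 1/8] . pi = 0
  [1, 1, 1, 1] . pi = 1

Solving yields:
  pi_X = 43/260
  pi_Y = 18/65
  pi_Z = 21/65
  pi_W = 61/260

Verification (pi * P):
  43/260*1/8 + 18/65*1/8 + 21/65*1/4 + 61/260*1/8 = 43/260 = pi_X  (ok)
  43/260*1/8 + 18/65*1/4 + 21/65*1/8 + 61/260*5/8 = 18/65 = pi_Y  (ok)
  43/260*5/8 + 18/65*1/4 + 21/65*3/8 + 61/260*1/8 = 21/65 = pi_Z  (ok)
  43/260*1/8 + 18/65*3/8 + 21/65*1/4 + 61/260*1/8 = 61/260 = pi_W  (ok)

Answer: 43/260 18/65 21/65 61/260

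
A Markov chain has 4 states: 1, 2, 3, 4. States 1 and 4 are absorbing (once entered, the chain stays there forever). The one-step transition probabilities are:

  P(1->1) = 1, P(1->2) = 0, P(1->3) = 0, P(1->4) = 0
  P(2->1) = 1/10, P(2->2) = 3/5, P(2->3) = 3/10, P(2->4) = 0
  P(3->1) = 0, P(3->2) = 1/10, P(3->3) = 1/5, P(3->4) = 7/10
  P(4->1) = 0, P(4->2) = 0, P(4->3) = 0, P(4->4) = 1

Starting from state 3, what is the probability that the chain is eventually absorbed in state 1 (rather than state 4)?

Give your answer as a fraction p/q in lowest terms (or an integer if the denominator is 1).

Let a_i = P(absorbed in 1 | start in state i).
Boundary conditions: a_1 = 1, a_4 = 0.
For each transient state i, a_i = sum_j P(i->j) * a_j:
  a_2 = 1/10*a_1 + 3/5*a_2 + 3/10*a_3 + 0*a_4
  a_3 = 0*a_1 + 1/10*a_2 + 1/5*a_3 + 7/10*a_4

Substituting a_1 = 1 and a_4 = 0, rearrange to (I - Q) a = r where r[i] = P(i -> 1):
  [2/5, -3/10] . (a_2, a_3) = 1/10
  [-1/10, 4/5] . (a_2, a_3) = 0

Solving yields:
  a_2 = 8/29
  a_3 = 1/29

Starting state is 3, so the absorption probability is a_3 = 1/29.

Answer: 1/29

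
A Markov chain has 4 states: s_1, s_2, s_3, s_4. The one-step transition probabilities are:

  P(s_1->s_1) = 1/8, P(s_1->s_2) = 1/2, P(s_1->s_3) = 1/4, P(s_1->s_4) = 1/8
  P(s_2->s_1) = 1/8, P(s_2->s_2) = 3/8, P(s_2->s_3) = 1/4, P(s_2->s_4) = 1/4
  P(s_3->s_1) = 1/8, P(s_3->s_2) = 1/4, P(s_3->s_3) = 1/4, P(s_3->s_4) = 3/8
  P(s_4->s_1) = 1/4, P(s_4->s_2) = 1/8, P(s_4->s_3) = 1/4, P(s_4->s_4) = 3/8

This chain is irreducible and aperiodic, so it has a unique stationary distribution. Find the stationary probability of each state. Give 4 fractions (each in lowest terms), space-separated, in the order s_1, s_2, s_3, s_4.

Answer: 37/228 11/38 1/4 17/57

Derivation:
The stationary distribution satisfies pi = pi * P, i.e.:
  pi_s_1 = 1/8*pi_s_1 + 1/8*pi_s_2 + 1/8*pi_s_3 + 1/4*pi_s_4
  pi_s_2 = 1/2*pi_s_1 + 3/8*pi_s_2 + 1/4*pi_s_3 + 1/8*pi_s_4
  pi_s_3 = 1/4*pi_s_1 + 1/4*pi_s_2 + 1/4*pi_s_3 + 1/4*pi_s_4
  pi_s_4 = 1/8*pi_s_1 + 1/4*pi_s_2 + 3/8*pi_s_3 + 3/8*pi_s_4
with normalization: pi_s_1 + pi_s_2 + pi_s_3 + pi_s_4 = 1.

Using the first 3 balance equations plus normalization, the linear system A*pi = b is:
  [-7/8, 1/8, 1/8, 1/4] . pi = 0
  [1/2, -5/8, 1/4, 1/8] . pi = 0
  [1/4, 1/4, -3/4, 1/4] . pi = 0
  [1, 1, 1, 1] . pi = 1

Solving yields:
  pi_s_1 = 37/228
  pi_s_2 = 11/38
  pi_s_3 = 1/4
  pi_s_4 = 17/57

Verification (pi * P):
  37/228*1/8 + 11/38*1/8 + 1/4*1/8 + 17/57*1/4 = 37/228 = pi_s_1  (ok)
  37/228*1/2 + 11/38*3/8 + 1/4*1/4 + 17/57*1/8 = 11/38 = pi_s_2  (ok)
  37/228*1/4 + 11/38*1/4 + 1/4*1/4 + 17/57*1/4 = 1/4 = pi_s_3  (ok)
  37/228*1/8 + 11/38*1/4 + 1/4*3/8 + 17/57*3/8 = 17/57 = pi_s_4  (ok)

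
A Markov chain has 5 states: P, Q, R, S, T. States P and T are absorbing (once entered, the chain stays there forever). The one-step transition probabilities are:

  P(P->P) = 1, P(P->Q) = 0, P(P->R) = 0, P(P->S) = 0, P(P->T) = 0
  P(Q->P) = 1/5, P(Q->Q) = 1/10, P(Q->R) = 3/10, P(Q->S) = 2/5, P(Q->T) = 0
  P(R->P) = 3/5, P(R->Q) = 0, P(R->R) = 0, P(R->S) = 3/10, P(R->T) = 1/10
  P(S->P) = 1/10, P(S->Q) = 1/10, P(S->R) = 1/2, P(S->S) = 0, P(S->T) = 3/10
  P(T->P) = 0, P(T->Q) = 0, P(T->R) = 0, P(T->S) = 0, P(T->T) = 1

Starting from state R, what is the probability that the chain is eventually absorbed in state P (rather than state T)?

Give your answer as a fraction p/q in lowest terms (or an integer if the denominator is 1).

Answer: 549/716

Derivation:
Let a_i = P(absorbed in P | start in state i).
Boundary conditions: a_P = 1, a_T = 0.
For each transient state i, a_i = sum_j P(i->j) * a_j:
  a_Q = 1/5*a_P + 1/10*a_Q + 3/10*a_R + 2/5*a_S + 0*a_T
  a_R = 3/5*a_P + 0*a_Q + 0*a_R + 3/10*a_S + 1/10*a_T
  a_S = 1/10*a_P + 1/10*a_Q + 1/2*a_R + 0*a_S + 3/10*a_T

Substituting a_P = 1 and a_T = 0, rearrange to (I - Q) a = r where r[i] = P(i -> P):
  [9/10, -3/10, -2/5] . (a_Q, a_R, a_S) = 1/5
  [0, 1, -3/10] . (a_Q, a_R, a_S) = 3/5
  [-1/10, -1/2, 1] . (a_Q, a_R, a_S) = 1/10

Solving yields:
  a_Q = 519/716
  a_R = 549/716
  a_S = 199/358

Starting state is R, so the absorption probability is a_R = 549/716.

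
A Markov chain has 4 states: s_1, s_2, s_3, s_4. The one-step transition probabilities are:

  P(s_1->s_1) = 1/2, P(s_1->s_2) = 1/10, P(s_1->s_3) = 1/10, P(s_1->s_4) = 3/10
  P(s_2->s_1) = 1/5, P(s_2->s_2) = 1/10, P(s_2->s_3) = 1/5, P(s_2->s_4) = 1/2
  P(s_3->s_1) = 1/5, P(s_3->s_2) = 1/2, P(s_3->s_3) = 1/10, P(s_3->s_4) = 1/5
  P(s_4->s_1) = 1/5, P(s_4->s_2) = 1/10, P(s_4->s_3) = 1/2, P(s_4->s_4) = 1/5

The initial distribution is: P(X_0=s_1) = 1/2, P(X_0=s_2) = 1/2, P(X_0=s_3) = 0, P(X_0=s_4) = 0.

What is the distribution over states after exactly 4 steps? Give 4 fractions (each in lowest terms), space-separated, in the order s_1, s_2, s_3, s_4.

Answer: 5749/20000 118/625 1161/5000 5831/20000

Derivation:
Propagating the distribution step by step (d_{t+1} = d_t * P):
d_0 = (s_1=1/2, s_2=1/2, s_3=0, s_4=0)
  d_1[s_1] = 1/2*1/2 + 1/2*1/5 + 0*1/5 + 0*1/5 = 7/20
  d_1[s_2] = 1/2*1/10 + 1/2*1/10 + 0*1/2 + 0*1/10 = 1/10
  d_1[s_3] = 1/2*1/10 + 1/2*1/5 + 0*1/10 + 0*1/2 = 3/20
  d_1[s_4] = 1/2*3/10 + 1/2*1/2 + 0*1/5 + 0*1/5 = 2/5
d_1 = (s_1=7/20, s_2=1/10, s_3=3/20, s_4=2/5)
  d_2[s_1] = 7/20*1/2 + 1/10*1/5 + 3/20*1/5 + 2/5*1/5 = 61/200
  d_2[s_2] = 7/20*1/10 + 1/10*1/10 + 3/20*1/2 + 2/5*1/10 = 4/25
  d_2[s_3] = 7/20*1/10 + 1/10*1/5 + 3/20*1/10 + 2/5*1/2 = 27/100
  d_2[s_4] = 7/20*3/10 + 1/10*1/2 + 3/20*1/5 + 2/5*1/5 = 53/200
d_2 = (s_1=61/200, s_2=4/25, s_3=27/100, s_4=53/200)
  d_3[s_1] = 61/200*1/2 + 4/25*1/5 + 27/100*1/5 + 53/200*1/5 = 583/2000
  d_3[s_2] = 61/200*1/10 + 4/25*1/10 + 27/100*1/2 + 53/200*1/10 = 26/125
  d_3[s_3] = 61/200*1/10 + 4/25*1/5 + 27/100*1/10 + 53/200*1/2 = 111/500
  d_3[s_4] = 61/200*3/10 + 4/25*1/2 + 27/100*1/5 + 53/200*1/5 = 557/2000
d_3 = (s_1=583/2000, s_2=26/125, s_3=111/500, s_4=557/2000)
  d_4[s_1] = 583/2000*1/2 + 26/125*1/5 + 111/500*1/5 + 557/2000*1/5 = 5749/20000
  d_4[s_2] = 583/2000*1/10 + 26/125*1/10 + 111/500*1/2 + 557/2000*1/10 = 118/625
  d_4[s_3] = 583/2000*1/10 + 26/125*1/5 + 111/500*1/10 + 557/2000*1/2 = 1161/5000
  d_4[s_4] = 583/2000*3/10 + 26/125*1/2 + 111/500*1/5 + 557/2000*1/5 = 5831/20000
d_4 = (s_1=5749/20000, s_2=118/625, s_3=1161/5000, s_4=5831/20000)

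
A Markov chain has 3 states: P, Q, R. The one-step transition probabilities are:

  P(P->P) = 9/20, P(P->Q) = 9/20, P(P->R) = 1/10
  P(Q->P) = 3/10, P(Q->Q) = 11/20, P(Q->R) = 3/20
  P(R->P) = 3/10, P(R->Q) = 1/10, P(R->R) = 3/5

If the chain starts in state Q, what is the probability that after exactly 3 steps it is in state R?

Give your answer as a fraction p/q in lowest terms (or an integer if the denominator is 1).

Computing P^3 by repeated multiplication:
P^1 =
  P: [9/20, 9/20, 1/10]
  Q: [3/10, 11/20, 3/20]
  R: [3/10, 1/10, 3/5]
P^2 =
  P: [147/400, 23/50, 69/400]
  Q: [69/200, 181/400, 81/400]
  R: [69/200, 1/4, 81/200]
P^3 =
  P: [2841/8000, 697/1600, 837/4000]
  Q: [1407/4000, 679/1600, 1791/8000]
  R: [1407/4000, 1333/4000, 63/200]

(P^3)[Q -> R] = 1791/8000

Answer: 1791/8000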